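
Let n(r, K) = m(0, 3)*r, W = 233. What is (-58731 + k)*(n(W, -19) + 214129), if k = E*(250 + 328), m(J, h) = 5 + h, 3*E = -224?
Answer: -66021500345/3 ≈ -2.2007e+10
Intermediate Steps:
E = -224/3 (E = (⅓)*(-224) = -224/3 ≈ -74.667)
n(r, K) = 8*r (n(r, K) = (5 + 3)*r = 8*r)
k = -129472/3 (k = -224*(250 + 328)/3 = -224/3*578 = -129472/3 ≈ -43157.)
(-58731 + k)*(n(W, -19) + 214129) = (-58731 - 129472/3)*(8*233 + 214129) = -305665*(1864 + 214129)/3 = -305665/3*215993 = -66021500345/3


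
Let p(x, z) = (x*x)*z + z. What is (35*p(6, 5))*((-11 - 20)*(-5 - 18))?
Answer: 4616675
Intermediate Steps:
p(x, z) = z + z*x**2 (p(x, z) = x**2*z + z = z*x**2 + z = z + z*x**2)
(35*p(6, 5))*((-11 - 20)*(-5 - 18)) = (35*(5*(1 + 6**2)))*((-11 - 20)*(-5 - 18)) = (35*(5*(1 + 36)))*(-31*(-23)) = (35*(5*37))*713 = (35*185)*713 = 6475*713 = 4616675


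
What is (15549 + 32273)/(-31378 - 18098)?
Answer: -23911/24738 ≈ -0.96657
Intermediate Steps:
(15549 + 32273)/(-31378 - 18098) = 47822/(-49476) = 47822*(-1/49476) = -23911/24738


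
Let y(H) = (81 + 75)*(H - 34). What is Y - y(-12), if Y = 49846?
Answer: 57022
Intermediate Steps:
y(H) = -5304 + 156*H (y(H) = 156*(-34 + H) = -5304 + 156*H)
Y - y(-12) = 49846 - (-5304 + 156*(-12)) = 49846 - (-5304 - 1872) = 49846 - 1*(-7176) = 49846 + 7176 = 57022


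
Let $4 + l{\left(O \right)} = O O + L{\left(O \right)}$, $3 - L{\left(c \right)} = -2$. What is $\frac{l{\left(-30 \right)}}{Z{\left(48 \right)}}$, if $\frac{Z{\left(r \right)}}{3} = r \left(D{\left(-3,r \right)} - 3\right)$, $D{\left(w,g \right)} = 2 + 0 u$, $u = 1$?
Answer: $- \frac{901}{144} \approx -6.2569$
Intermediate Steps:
$D{\left(w,g \right)} = 2$ ($D{\left(w,g \right)} = 2 + 0 \cdot 1 = 2 + 0 = 2$)
$Z{\left(r \right)} = - 3 r$ ($Z{\left(r \right)} = 3 r \left(2 - 3\right) = 3 r \left(-1\right) = 3 \left(- r\right) = - 3 r$)
$L{\left(c \right)} = 5$ ($L{\left(c \right)} = 3 - -2 = 3 + 2 = 5$)
$l{\left(O \right)} = 1 + O^{2}$ ($l{\left(O \right)} = -4 + \left(O O + 5\right) = -4 + \left(O^{2} + 5\right) = -4 + \left(5 + O^{2}\right) = 1 + O^{2}$)
$\frac{l{\left(-30 \right)}}{Z{\left(48 \right)}} = \frac{1 + \left(-30\right)^{2}}{\left(-3\right) 48} = \frac{1 + 900}{-144} = 901 \left(- \frac{1}{144}\right) = - \frac{901}{144}$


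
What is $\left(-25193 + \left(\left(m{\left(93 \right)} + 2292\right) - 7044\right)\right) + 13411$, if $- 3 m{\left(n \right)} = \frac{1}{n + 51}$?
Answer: $- \frac{7142689}{432} \approx -16534.0$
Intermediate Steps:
$m{\left(n \right)} = - \frac{1}{3 \left(51 + n\right)}$ ($m{\left(n \right)} = - \frac{1}{3 \left(n + 51\right)} = - \frac{1}{3 \left(51 + n\right)}$)
$\left(-25193 + \left(\left(m{\left(93 \right)} + 2292\right) - 7044\right)\right) + 13411 = \left(-25193 - \left(4752 + \frac{1}{153 + 3 \cdot 93}\right)\right) + 13411 = \left(-25193 - \left(4752 + \frac{1}{153 + 279}\right)\right) + 13411 = \left(-25193 + \left(\left(- \frac{1}{432} + 2292\right) - 7044\right)\right) + 13411 = \left(-25193 + \left(\frac{990143}{432} - 7044\right)\right) + 13411 = \left(-25193 - \frac{2052865}{432}\right) + 13411 = - \frac{12936241}{432} + 13411 = - \frac{7142689}{432}$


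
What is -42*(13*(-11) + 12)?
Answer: 5502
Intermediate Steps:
-42*(13*(-11) + 12) = -42*(-143 + 12) = -42*(-131) = 5502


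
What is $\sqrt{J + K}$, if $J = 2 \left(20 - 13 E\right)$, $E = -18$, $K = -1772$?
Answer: $4 i \sqrt{79} \approx 35.553 i$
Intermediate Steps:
$J = 508$ ($J = 2 \left(20 - -234\right) = 2 \left(20 + 234\right) = 2 \cdot 254 = 508$)
$\sqrt{J + K} = \sqrt{508 - 1772} = \sqrt{-1264} = 4 i \sqrt{79}$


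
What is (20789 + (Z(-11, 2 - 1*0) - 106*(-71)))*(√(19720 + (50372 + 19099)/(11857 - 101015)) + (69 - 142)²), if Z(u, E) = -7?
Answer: 150853332 + 14154*√156751023674662/44579 ≈ 1.5483e+8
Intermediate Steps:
(20789 + (Z(-11, 2 - 1*0) - 106*(-71)))*(√(19720 + (50372 + 19099)/(11857 - 101015)) + (69 - 142)²) = (20789 + (-7 - 106*(-71)))*(√(19720 + (50372 + 19099)/(11857 - 101015)) + (69 - 142)²) = (20789 + (-7 + 7526))*(√(19720 + 69471/(-89158)) + (-73)²) = (20789 + 7519)*(√(19720 + 69471*(-1/89158)) + 5329) = 28308*(√(19720 - 69471/89158) + 5329) = 28308*(√(1758126289/89158) + 5329) = 28308*(√156751023674662/89158 + 5329) = 28308*(5329 + √156751023674662/89158) = 150853332 + 14154*√156751023674662/44579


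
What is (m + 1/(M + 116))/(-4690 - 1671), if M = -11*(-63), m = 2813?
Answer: -2275718/5146049 ≈ -0.44223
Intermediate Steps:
M = 693
(m + 1/(M + 116))/(-4690 - 1671) = (2813 + 1/(693 + 116))/(-4690 - 1671) = (2813 + 1/809)/(-6361) = (2813 + 1/809)*(-1/6361) = (2275718/809)*(-1/6361) = -2275718/5146049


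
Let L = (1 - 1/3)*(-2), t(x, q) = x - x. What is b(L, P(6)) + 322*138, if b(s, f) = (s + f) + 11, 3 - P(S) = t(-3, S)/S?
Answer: 133346/3 ≈ 44449.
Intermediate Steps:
t(x, q) = 0
P(S) = 3 (P(S) = 3 - 0/S = 3 - 1*0 = 3 + 0 = 3)
L = -4/3 (L = (1 - 1*⅓)*(-2) = (1 - ⅓)*(-2) = (⅔)*(-2) = -4/3 ≈ -1.3333)
b(s, f) = 11 + f + s (b(s, f) = (f + s) + 11 = 11 + f + s)
b(L, P(6)) + 322*138 = (11 + 3 - 4/3) + 322*138 = 38/3 + 44436 = 133346/3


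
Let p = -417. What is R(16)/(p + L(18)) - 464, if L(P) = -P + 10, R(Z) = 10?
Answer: -39442/85 ≈ -464.02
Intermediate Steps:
L(P) = 10 - P
R(16)/(p + L(18)) - 464 = 10/(-417 + (10 - 1*18)) - 464 = 10/(-417 + (10 - 18)) - 464 = 10/(-417 - 8) - 464 = 10/(-425) - 464 = 10*(-1/425) - 464 = -2/85 - 464 = -39442/85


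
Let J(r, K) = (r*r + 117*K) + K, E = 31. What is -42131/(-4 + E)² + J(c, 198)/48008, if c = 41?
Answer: -2004367243/34997832 ≈ -57.271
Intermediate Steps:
J(r, K) = r² + 118*K (J(r, K) = (r² + 117*K) + K = r² + 118*K)
-42131/(-4 + E)² + J(c, 198)/48008 = -42131/(-4 + 31)² + (41² + 118*198)/48008 = -42131/(27²) + (1681 + 23364)*(1/48008) = -42131/729 + 25045*(1/48008) = -42131*1/729 + 25045/48008 = -42131/729 + 25045/48008 = -2004367243/34997832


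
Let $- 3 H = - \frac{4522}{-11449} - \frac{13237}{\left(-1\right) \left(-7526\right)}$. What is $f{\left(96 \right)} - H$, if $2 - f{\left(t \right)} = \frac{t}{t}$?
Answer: $\frac{140977681}{258495522} \approx 0.54538$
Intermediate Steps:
$f{\left(t \right)} = 1$ ($f{\left(t \right)} = 2 - \frac{t}{t} = 2 - 1 = 1$)
$H = \frac{117517841}{258495522}$ ($H = - \frac{- \frac{4522}{-11449} - \frac{13237}{\left(-1\right) \left(-7526\right)}}{3} = - \frac{\left(-4522\right) \left(- \frac{1}{11449}\right) - \frac{13237}{7526}}{3} = - \frac{\frac{4522}{11449} - \frac{13237}{7526}}{3} = \left(- \frac{1}{3}\right) \left(- \frac{117517841}{86165174}\right) = \frac{117517841}{258495522} \approx 0.45462$)
$f{\left(96 \right)} - H = 1 - \frac{117517841}{258495522} = \frac{140977681}{258495522}$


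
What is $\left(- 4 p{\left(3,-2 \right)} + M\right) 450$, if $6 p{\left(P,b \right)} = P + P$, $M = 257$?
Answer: $113850$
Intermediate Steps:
$p{\left(P,b \right)} = \frac{P}{3}$ ($p{\left(P,b \right)} = \frac{P + P}{6} = \frac{2 P}{6} = \frac{P}{3}$)
$\left(- 4 p{\left(3,-2 \right)} + M\right) 450 = \left(- 4 \cdot \frac{1}{3} \cdot 3 + 257\right) 450 = \left(\left(-4\right) 1 + 257\right) 450 = \left(-4 + 257\right) 450 = 253 \cdot 450 = 113850$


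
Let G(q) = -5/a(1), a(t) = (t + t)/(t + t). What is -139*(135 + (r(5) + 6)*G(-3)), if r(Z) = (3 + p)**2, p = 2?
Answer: 2780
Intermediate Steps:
r(Z) = 25 (r(Z) = (3 + 2)**2 = 5**2 = 25)
a(t) = 1 (a(t) = (2*t)/((2*t)) = (2*t)*(1/(2*t)) = 1)
G(q) = -5 (G(q) = -5/1 = -5*1 = -5)
-139*(135 + (r(5) + 6)*G(-3)) = -139*(135 + (25 + 6)*(-5)) = -139*(135 + 31*(-5)) = -139*(135 - 155) = -139*(-20) = 2780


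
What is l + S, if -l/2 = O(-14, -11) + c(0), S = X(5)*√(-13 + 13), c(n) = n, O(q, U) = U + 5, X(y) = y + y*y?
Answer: 12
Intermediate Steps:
X(y) = y + y²
O(q, U) = 5 + U
S = 0 (S = (5*(1 + 5))*√(-13 + 13) = (5*6)*√0 = 30*0 = 0)
l = 12 (l = -2*((5 - 11) + 0) = -2*(-6 + 0) = -2*(-6) = 12)
l + S = 12 + 0 = 12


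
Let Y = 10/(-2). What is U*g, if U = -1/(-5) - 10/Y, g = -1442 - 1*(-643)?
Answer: -8789/5 ≈ -1757.8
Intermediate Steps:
g = -799 (g = -1442 + 643 = -799)
Y = -5 (Y = 10*(-½) = -5)
U = 11/5 (U = -1/(-5) - 10/(-5) = -1*(-⅕) - 10*(-⅕) = ⅕ + 2 = 11/5 ≈ 2.2000)
U*g = (11/5)*(-799) = -8789/5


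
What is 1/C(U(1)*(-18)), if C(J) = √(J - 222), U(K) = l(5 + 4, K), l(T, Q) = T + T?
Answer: -I*√546/546 ≈ -0.042796*I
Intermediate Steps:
l(T, Q) = 2*T
U(K) = 18 (U(K) = 2*(5 + 4) = 2*9 = 18)
C(J) = √(-222 + J)
1/C(U(1)*(-18)) = 1/(√(-222 + 18*(-18))) = 1/(√(-222 - 324)) = 1/(√(-546)) = 1/(I*√546) = -I*√546/546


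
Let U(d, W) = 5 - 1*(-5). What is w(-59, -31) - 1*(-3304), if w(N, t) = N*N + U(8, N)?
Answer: 6795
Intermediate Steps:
U(d, W) = 10 (U(d, W) = 5 + 5 = 10)
w(N, t) = 10 + N² (w(N, t) = N*N + 10 = N² + 10 = 10 + N²)
w(-59, -31) - 1*(-3304) = (10 + (-59)²) - 1*(-3304) = (10 + 3481) + 3304 = 3491 + 3304 = 6795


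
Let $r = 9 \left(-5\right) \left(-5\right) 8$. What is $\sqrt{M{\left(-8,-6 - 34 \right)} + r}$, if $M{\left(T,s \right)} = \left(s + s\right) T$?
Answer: $2 \sqrt{610} \approx 49.396$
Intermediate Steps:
$M{\left(T,s \right)} = 2 T s$ ($M{\left(T,s \right)} = 2 s T = 2 T s$)
$r = 1800$ ($r = 9 \cdot 25 \cdot 8 = 9 \cdot 200 = 1800$)
$\sqrt{M{\left(-8,-6 - 34 \right)} + r} = \sqrt{2 \left(-8\right) \left(-6 - 34\right) + 1800} = \sqrt{2 \left(-8\right) \left(-40\right) + 1800} = \sqrt{640 + 1800} = \sqrt{2440} = 2 \sqrt{610}$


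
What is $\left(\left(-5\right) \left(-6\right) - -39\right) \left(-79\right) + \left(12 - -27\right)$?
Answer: $-5412$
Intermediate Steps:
$\left(\left(-5\right) \left(-6\right) - -39\right) \left(-79\right) + \left(12 - -27\right) = \left(30 + 39\right) \left(-79\right) + \left(12 + 27\right) = 69 \left(-79\right) + 39 = -5451 + 39 = -5412$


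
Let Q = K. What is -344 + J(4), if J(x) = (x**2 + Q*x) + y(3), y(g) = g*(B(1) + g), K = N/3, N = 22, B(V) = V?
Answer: -860/3 ≈ -286.67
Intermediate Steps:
K = 22/3 ≈ 7.3333
y(g) = g*(1 + g)
Q = 22/3 ≈ 7.3333
J(x) = 12 + x**2 + 22*x/3 (J(x) = (x**2 + 22*x/3) + 3*(1 + 3) = (x**2 + 22*x/3) + 3*4 = (x**2 + 22*x/3) + 12 = 12 + x**2 + 22*x/3)
-344 + J(4) = -344 + (12 + 4**2 + (22/3)*4) = -344 + (12 + 16 + 88/3) = -344 + 172/3 = -860/3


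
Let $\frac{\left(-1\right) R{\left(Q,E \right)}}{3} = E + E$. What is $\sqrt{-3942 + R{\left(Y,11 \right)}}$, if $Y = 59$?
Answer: $2 i \sqrt{1002} \approx 63.309 i$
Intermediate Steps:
$R{\left(Q,E \right)} = - 6 E$ ($R{\left(Q,E \right)} = - 3 \left(E + E\right) = - 3 \cdot 2 E = - 6 E$)
$\sqrt{-3942 + R{\left(Y,11 \right)}} = \sqrt{-3942 - 66} = \sqrt{-4008} = 2 i \sqrt{1002}$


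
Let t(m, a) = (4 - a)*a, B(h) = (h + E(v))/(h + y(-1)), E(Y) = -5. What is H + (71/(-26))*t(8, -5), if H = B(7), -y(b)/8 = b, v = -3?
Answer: 47977/390 ≈ 123.02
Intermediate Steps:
y(b) = -8*b
B(h) = (-5 + h)/(8 + h) (B(h) = (h - 5)/(h - 8*(-1)) = (-5 + h)/(h + 8) = (-5 + h)/(8 + h))
H = 2/15 (H = (-5 + 7)/(8 + 7) = 2/15 ≈ 0.13333)
t(m, a) = a*(4 - a)
H + (71/(-26))*t(8, -5) = 2/15 + (71/(-26))*(-5*(4 - 1*(-5))) = 2/15 + (71*(-1/26))*(-5*(4 + 5)) = 2/15 - (-355)*9/26 = 2/15 - 71/26*(-45) = 2/15 + 3195/26 = 47977/390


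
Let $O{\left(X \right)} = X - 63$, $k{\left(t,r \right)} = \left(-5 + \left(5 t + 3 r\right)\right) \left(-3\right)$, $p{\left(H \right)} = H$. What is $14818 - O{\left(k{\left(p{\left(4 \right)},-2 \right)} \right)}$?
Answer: $14908$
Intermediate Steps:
$k{\left(t,r \right)} = 15 - 15 t - 9 r$ ($k{\left(t,r \right)} = \left(-5 + \left(3 r + 5 t\right)\right) \left(-3\right) = \left(-5 + 3 r + 5 t\right) \left(-3\right) = 15 - 15 t - 9 r$)
$O{\left(X \right)} = -63 + X$ ($O{\left(X \right)} = X - 63 = -63 + X$)
$14818 - O{\left(k{\left(p{\left(4 \right)},-2 \right)} \right)} = 14818 - \left(-63 - 27\right) = 14818 - -90 = 14818 + 90 = 14908$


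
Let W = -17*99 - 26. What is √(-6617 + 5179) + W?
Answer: -1709 + I*√1438 ≈ -1709.0 + 37.921*I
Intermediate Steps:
W = -1709 (W = -1683 - 26 = -1709)
√(-6617 + 5179) + W = √(-6617 + 5179) - 1709 = √(-1438) - 1709 = I*√1438 - 1709 = -1709 + I*√1438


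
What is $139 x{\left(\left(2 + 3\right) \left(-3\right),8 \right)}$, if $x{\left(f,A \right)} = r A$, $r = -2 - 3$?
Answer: $-5560$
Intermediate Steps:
$r = -5$ ($r = -2 - 3 = -5$)
$x{\left(f,A \right)} = - 5 A$
$139 x{\left(\left(2 + 3\right) \left(-3\right),8 \right)} = 139 \left(\left(-5\right) 8\right) = 139 \left(-40\right) = -5560$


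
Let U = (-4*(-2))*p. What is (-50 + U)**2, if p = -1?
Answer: 3364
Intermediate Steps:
U = -8 (U = -4*(-2)*(-1) = 8*(-1) = -8)
(-50 + U)**2 = (-50 - 8)**2 = (-58)**2 = 3364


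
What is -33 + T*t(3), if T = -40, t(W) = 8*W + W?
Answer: -1113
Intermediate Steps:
t(W) = 9*W
-33 + T*t(3) = -33 - 360*3 = -33 - 40*27 = -33 - 1080 = -1113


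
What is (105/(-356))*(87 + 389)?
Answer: -12495/89 ≈ -140.39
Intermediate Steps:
(105/(-356))*(87 + 389) = (105*(-1/356))*476 = -105/356*476 = -12495/89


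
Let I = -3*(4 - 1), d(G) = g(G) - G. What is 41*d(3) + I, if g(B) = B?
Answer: -9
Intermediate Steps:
d(G) = 0 (d(G) = G - G = 0)
I = -9 (I = -3*3 = -9)
41*d(3) + I = 41*0 - 9 = 0 - 9 = -9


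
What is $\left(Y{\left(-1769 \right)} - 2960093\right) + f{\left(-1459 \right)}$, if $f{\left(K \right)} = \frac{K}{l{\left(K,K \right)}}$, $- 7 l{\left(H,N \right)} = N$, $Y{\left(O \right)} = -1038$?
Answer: $-2961138$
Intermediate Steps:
$l{\left(H,N \right)} = - \frac{N}{7}$
$f{\left(K \right)} = -7$ ($f{\left(K \right)} = \frac{K}{\left(- \frac{1}{7}\right) K} = K \left(- \frac{7}{K}\right) = -7$)
$\left(Y{\left(-1769 \right)} - 2960093\right) + f{\left(-1459 \right)} = \left(-1038 - 2960093\right) - 7 = -2961131 - 7 = -2961138$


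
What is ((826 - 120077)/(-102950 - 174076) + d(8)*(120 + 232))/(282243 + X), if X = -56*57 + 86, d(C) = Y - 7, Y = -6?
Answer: -1267551725/77328206562 ≈ -0.016392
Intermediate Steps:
d(C) = -13 (d(C) = -6 - 7 = -13)
X = -3106 (X = -3192 + 86 = -3106)
((826 - 120077)/(-102950 - 174076) + d(8)*(120 + 232))/(282243 + X) = ((826 - 120077)/(-102950 - 174076) - 13*(120 + 232))/(282243 - 3106) = (-119251/(-277026) - 13*352)/279137 = (-119251*(-1/277026) - 4576)*(1/279137) = (119251/277026 - 4576)*(1/279137) = -1267551725/277026*1/279137 = -1267551725/77328206562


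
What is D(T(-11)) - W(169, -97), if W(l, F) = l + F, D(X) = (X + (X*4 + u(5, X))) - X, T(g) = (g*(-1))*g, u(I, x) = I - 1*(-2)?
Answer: -549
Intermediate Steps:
u(I, x) = 2 + I (u(I, x) = I + 2 = 2 + I)
T(g) = -g² (T(g) = (-g)*g = -g²)
D(X) = 7 + 4*X (D(X) = (X + (X*4 + (2 + 5))) - X = (X + (4*X + 7)) - X = (X + (7 + 4*X)) - X = (7 + 5*X) - X = 7 + 4*X)
W(l, F) = F + l
D(T(-11)) - W(169, -97) = (7 + 4*(-1*(-11)²)) - (-97 + 169) = (7 + 4*(-1*121)) - 1*72 = (7 + 4*(-121)) - 72 = (7 - 484) - 72 = -477 - 72 = -549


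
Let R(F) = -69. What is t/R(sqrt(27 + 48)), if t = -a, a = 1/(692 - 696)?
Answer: -1/276 ≈ -0.0036232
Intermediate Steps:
a = -1/4 (a = 1/(-4) = -1/4 ≈ -0.25000)
t = 1/4 (t = -1*(-1/4) = 1/4 ≈ 0.25000)
t/R(sqrt(27 + 48)) = (1/4)/(-69) = (1/4)*(-1/69) = -1/276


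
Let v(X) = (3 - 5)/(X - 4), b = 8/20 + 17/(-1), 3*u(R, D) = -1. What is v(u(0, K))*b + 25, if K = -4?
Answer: 1127/65 ≈ 17.338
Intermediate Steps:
u(R, D) = -⅓ (u(R, D) = (⅓)*(-1) = -⅓)
b = -83/5 (b = 8*(1/20) + 17*(-1) = ⅖ - 17 = -83/5 ≈ -16.600)
v(X) = -2/(-4 + X)
v(u(0, K))*b + 25 = -2/(-4 - ⅓)*(-83/5) + 25 = -2/(-13/3)*(-83/5) + 25 = -2*(-3/13)*(-83/5) + 25 = (6/13)*(-83/5) + 25 = -498/65 + 25 = 1127/65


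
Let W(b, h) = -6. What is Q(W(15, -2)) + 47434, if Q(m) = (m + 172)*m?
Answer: 46438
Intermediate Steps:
Q(m) = m*(172 + m) (Q(m) = (172 + m)*m = m*(172 + m))
Q(W(15, -2)) + 47434 = -6*(172 - 6) + 47434 = -6*166 + 47434 = -996 + 47434 = 46438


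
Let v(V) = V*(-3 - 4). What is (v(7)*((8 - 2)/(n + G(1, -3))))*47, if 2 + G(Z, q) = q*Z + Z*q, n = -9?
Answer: 13818/17 ≈ 812.82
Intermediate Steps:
G(Z, q) = -2 + 2*Z*q (G(Z, q) = -2 + (q*Z + Z*q) = -2 + (Z*q + Z*q) = -2 + 2*Z*q)
v(V) = -7*V (v(V) = V*(-7) = -7*V)
(v(7)*((8 - 2)/(n + G(1, -3))))*47 = ((-7*7)*((8 - 2)/(-9 + (-2 + 2*1*(-3)))))*47 = -294/(-9 + (-2 - 6))*47 = -294/(-9 - 8)*47 = -294/(-17)*47 = -294*(-1)/17*47 = -49*(-6/17)*47 = (294/17)*47 = 13818/17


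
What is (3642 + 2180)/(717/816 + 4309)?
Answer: 1583584/1172287 ≈ 1.3508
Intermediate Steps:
(3642 + 2180)/(717/816 + 4309) = 5822/(717*(1/816) + 4309) = 5822/(239/272 + 4309) = 5822/(1172287/272) = 5822*(272/1172287) = 1583584/1172287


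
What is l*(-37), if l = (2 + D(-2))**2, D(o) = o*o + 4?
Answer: -3700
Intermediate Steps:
D(o) = 4 + o**2 (D(o) = o**2 + 4 = 4 + o**2)
l = 100 (l = (2 + (4 + (-2)**2))**2 = (2 + (4 + 4))**2 = (2 + 8)**2 = 10**2 = 100)
l*(-37) = 100*(-37) = -3700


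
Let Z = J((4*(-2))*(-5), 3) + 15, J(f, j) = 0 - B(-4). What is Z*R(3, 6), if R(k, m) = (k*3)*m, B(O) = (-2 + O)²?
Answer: -1134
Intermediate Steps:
J(f, j) = -36 (J(f, j) = 0 - (-2 - 4)² = 0 - 1*(-6)² = 0 - 1*36 = 0 - 36 = -36)
R(k, m) = 3*k*m (R(k, m) = (3*k)*m = 3*k*m)
Z = -21 (Z = -36 + 15 = -21)
Z*R(3, 6) = -63*3*6 = -21*54 = -1134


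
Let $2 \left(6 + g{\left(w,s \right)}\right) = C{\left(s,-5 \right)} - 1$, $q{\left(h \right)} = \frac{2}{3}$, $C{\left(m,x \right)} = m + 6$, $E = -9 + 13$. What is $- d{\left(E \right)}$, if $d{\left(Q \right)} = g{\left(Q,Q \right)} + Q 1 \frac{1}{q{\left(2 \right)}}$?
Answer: $- \frac{9}{2} \approx -4.5$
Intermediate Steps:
$E = 4$
$C{\left(m,x \right)} = 6 + m$
$q{\left(h \right)} = \frac{2}{3}$ ($q{\left(h \right)} = 2 \cdot \frac{1}{3} = \frac{2}{3}$)
$g{\left(w,s \right)} = - \frac{7}{2} + \frac{s}{2}$ ($g{\left(w,s \right)} = -6 + \frac{\left(6 + s\right) - 1}{2} = -6 + \frac{5 + s}{2} = -6 + \left(\frac{5}{2} + \frac{s}{2}\right) = - \frac{7}{2} + \frac{s}{2}$)
$d{\left(Q \right)} = - \frac{7}{2} + 2 Q$ ($d{\left(Q \right)} = \left(- \frac{7}{2} + \frac{Q}{2}\right) + Q 1 \frac{1}{\frac{2}{3}} = \left(- \frac{7}{2} + \frac{Q}{2}\right) + Q 1 \cdot \frac{3}{2} = \left(- \frac{7}{2} + \frac{Q}{2}\right) + Q \frac{3}{2} = \left(- \frac{7}{2} + \frac{Q}{2}\right) + \frac{3 Q}{2} = - \frac{7}{2} + 2 Q$)
$- d{\left(E \right)} = - (- \frac{7}{2} + 2 \cdot 4) = - (- \frac{7}{2} + 8) = \left(-1\right) \frac{9}{2} = - \frac{9}{2}$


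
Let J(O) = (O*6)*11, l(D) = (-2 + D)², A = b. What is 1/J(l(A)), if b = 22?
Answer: 1/26400 ≈ 3.7879e-5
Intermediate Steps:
A = 22
J(O) = 66*O (J(O) = (6*O)*11 = 66*O)
1/J(l(A)) = 1/(66*(-2 + 22)²) = 1/(66*20²) = 1/(66*400) = 1/26400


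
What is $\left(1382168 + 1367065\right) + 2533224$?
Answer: $5282457$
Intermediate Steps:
$\left(1382168 + 1367065\right) + 2533224 = 2749233 + 2533224 = 5282457$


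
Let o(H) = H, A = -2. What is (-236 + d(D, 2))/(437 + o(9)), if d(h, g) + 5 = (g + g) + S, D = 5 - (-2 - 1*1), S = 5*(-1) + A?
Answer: -122/223 ≈ -0.54708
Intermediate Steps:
S = -7 (S = 5*(-1) - 2 = -5 - 2 = -7)
D = 8 (D = 5 - (-2 - 1) = 5 - 1*(-3) = 5 + 3 = 8)
d(h, g) = -12 + 2*g (d(h, g) = -5 + ((g + g) - 7) = -5 + (2*g - 7) = -5 + (-7 + 2*g) = -12 + 2*g)
(-236 + d(D, 2))/(437 + o(9)) = (-236 + (-12 + 2*2))/(437 + 9) = (-236 + (-12 + 4))/446 = (-236 - 8)*(1/446) = -244*1/446 = -122/223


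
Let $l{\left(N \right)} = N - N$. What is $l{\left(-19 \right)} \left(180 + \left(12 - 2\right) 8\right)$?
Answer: $0$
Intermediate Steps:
$l{\left(N \right)} = 0$
$l{\left(-19 \right)} \left(180 + \left(12 - 2\right) 8\right) = 0 \left(180 + \left(12 - 2\right) 8\right) = 0 \left(180 + 10 \cdot 8\right) = 0 \left(180 + 80\right) = 0 \cdot 260 = 0$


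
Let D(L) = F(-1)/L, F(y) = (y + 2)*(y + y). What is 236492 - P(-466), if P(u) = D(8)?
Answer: 945969/4 ≈ 2.3649e+5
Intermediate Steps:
F(y) = 2*y*(2 + y) (F(y) = (2 + y)*(2*y) = 2*y*(2 + y))
D(L) = -2/L (D(L) = (2*(-1)*(2 - 1))/L = (2*(-1)*1)/L = -2/L)
P(u) = -1/4 (P(u) = -2/8 = -2*1/8 = -1/4)
236492 - P(-466) = 236492 - 1*(-1/4) = 236492 + 1/4 = 945969/4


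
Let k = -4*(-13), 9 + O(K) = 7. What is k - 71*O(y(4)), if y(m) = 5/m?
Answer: 194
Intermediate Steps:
O(K) = -2 (O(K) = -9 + 7 = -2)
k = 52
k - 71*O(y(4)) = 52 - 71*(-2) = 52 + 142 = 194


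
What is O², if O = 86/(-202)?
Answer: 1849/10201 ≈ 0.18126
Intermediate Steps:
O = -43/101 (O = 86*(-1/202) = -43/101 ≈ -0.42574)
O² = (-43/101)² = 1849/10201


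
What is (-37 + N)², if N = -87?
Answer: 15376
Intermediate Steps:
(-37 + N)² = (-37 - 87)² = (-124)² = 15376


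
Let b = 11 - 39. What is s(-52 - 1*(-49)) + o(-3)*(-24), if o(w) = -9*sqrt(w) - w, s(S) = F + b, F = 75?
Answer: -25 + 216*I*sqrt(3) ≈ -25.0 + 374.12*I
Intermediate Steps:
b = -28
s(S) = 47 (s(S) = 75 - 28 = 47)
o(w) = -w - 9*sqrt(w)
s(-52 - 1*(-49)) + o(-3)*(-24) = 47 + (-1*(-3) - 9*I*sqrt(3))*(-24) = 47 + (3 - 9*I*sqrt(3))*(-24) = 47 + (-72 + 216*I*sqrt(3)) = -25 + 216*I*sqrt(3)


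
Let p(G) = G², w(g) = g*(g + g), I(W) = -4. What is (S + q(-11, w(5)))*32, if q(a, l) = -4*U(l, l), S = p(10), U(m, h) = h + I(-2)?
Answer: -2688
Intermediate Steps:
w(g) = 2*g² (w(g) = g*(2*g) = 2*g²)
U(m, h) = -4 + h (U(m, h) = h - 4 = -4 + h)
S = 100 (S = 10² = 100)
q(a, l) = 16 - 4*l (q(a, l) = -4*(-4 + l) = 16 - 4*l)
(S + q(-11, w(5)))*32 = (100 + (16 - 8*5²))*32 = (100 + (16 - 8*25))*32 = (100 + (16 - 4*50))*32 = (100 + (16 - 200))*32 = (100 - 184)*32 = -84*32 = -2688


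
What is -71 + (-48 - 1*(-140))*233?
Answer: 21365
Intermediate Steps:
-71 + (-48 - 1*(-140))*233 = -71 + (-48 + 140)*233 = -71 + 92*233 = -71 + 21436 = 21365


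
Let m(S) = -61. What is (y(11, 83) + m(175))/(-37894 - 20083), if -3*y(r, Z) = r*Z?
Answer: 1096/173931 ≈ 0.0063014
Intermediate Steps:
y(r, Z) = -Z*r/3 (y(r, Z) = -r*Z/3 = -Z*r/3)
(y(11, 83) + m(175))/(-37894 - 20083) = (-⅓*83*11 - 61)/(-37894 - 20083) = (-913/3 - 61)/(-57977) = -1096/3*(-1/57977) = 1096/173931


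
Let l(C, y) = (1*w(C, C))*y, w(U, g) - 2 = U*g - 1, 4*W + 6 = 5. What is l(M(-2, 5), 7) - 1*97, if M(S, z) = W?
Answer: -1433/16 ≈ -89.563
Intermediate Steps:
W = -¼ (W = -3/2 + (¼)*5 = -3/2 + 5/4 = -¼ ≈ -0.25000)
M(S, z) = -¼
w(U, g) = 1 + U*g (w(U, g) = 2 + (U*g - 1) = 2 + (-1 + U*g) = 1 + U*g)
l(C, y) = y*(1 + C²) (l(C, y) = (1*(1 + C*C))*y = (1*(1 + C²))*y = (1 + C²)*y = y*(1 + C²))
l(M(-2, 5), 7) - 1*97 = 7*(1 + (-¼)²) - 1*97 = 7*(1 + 1/16) - 97 = 7*(17/16) - 97 = 119/16 - 97 = -1433/16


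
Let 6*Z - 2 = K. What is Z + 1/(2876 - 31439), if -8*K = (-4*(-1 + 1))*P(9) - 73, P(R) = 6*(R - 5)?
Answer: 282451/152336 ≈ 1.8541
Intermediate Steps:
P(R) = -30 + 6*R (P(R) = 6*(-5 + R) = -30 + 6*R)
K = 73/8 (K = -((-4*(-1 + 1))*(-30 + 6*9) - 73)/8 = -((-4*0)*(-30 + 54) - 73)/8 = -(0*24 - 73)/8 = -(0 - 73)/8 = -⅛*(-73) = 73/8 ≈ 9.1250)
Z = 89/48 (Z = ⅓ + (⅙)*(73/8) = ⅓ + 73/48 = 89/48 ≈ 1.8542)
Z + 1/(2876 - 31439) = 89/48 + 1/(2876 - 31439) = 89/48 + 1/(-28563) = 89/48 - 1/28563 = 282451/152336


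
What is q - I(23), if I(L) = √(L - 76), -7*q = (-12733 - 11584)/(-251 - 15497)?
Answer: -24317/110236 - I*√53 ≈ -0.22059 - 7.2801*I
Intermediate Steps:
q = -24317/110236 (q = -(-12733 - 11584)/(7*(-251 - 15497)) = -(-24317)/(7*(-15748)) = -(-24317)*(-1)/(7*15748) = -⅐*24317/15748 = -24317/110236 ≈ -0.22059)
I(L) = √(-76 + L)
q - I(23) = -24317/110236 - √(-76 + 23) = -24317/110236 - √(-53) = -24317/110236 - I*√53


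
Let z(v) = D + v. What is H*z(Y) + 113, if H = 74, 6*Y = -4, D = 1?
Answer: 413/3 ≈ 137.67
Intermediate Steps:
Y = -⅔ (Y = (⅙)*(-4) = -⅔ ≈ -0.66667)
z(v) = 1 + v
H*z(Y) + 113 = 74*(1 - ⅔) + 113 = 74*(⅓) + 113 = 74/3 + 113 = 413/3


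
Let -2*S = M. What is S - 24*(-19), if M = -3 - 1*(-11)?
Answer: 452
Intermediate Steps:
M = 8 (M = -3 + 11 = 8)
S = -4 (S = -1/2*8 = -4)
S - 24*(-19) = -4 - 24*(-19) = -4 + 456 = 452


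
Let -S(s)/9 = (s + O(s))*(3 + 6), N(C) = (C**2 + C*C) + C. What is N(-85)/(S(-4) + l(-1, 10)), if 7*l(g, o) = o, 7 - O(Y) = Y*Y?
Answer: 100555/7381 ≈ 13.623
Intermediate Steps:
O(Y) = 7 - Y**2 (O(Y) = 7 - Y*Y = 7 - Y**2)
l(g, o) = o/7
N(C) = C + 2*C**2 (N(C) = (C**2 + C**2) + C = 2*C**2 + C = C + 2*C**2)
S(s) = -567 - 81*s + 81*s**2 (S(s) = -9*(s + (7 - s**2))*(3 + 6) = -9*(7 + s - s**2)*9 = -9*(63 - 9*s**2 + 9*s) = -567 - 81*s + 81*s**2)
N(-85)/(S(-4) + l(-1, 10)) = (-85*(1 + 2*(-85)))/((-567 - 81*(-4) + 81*(-4)**2) + (1/7)*10) = (-85*(1 - 170))/((-567 + 324 + 81*16) + 10/7) = (-85*(-169))/((-567 + 324 + 1296) + 10/7) = 14365/(1053 + 10/7) = 14365/(7381/7) = 14365*(7/7381) = 100555/7381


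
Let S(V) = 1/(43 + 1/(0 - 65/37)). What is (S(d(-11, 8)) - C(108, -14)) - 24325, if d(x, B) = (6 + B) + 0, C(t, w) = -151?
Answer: -66671827/2758 ≈ -24174.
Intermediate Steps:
d(x, B) = 6 + B
S(V) = 65/2758 (S(V) = 1/(43 + 1/(0 - 65*1/37)) = 1/(43 + 1/(0 - 65/37)) = 1/(43 + 1/(-65/37)) = 1/(43 - 37/65) = 1/(2758/65) = 65/2758)
(S(d(-11, 8)) - C(108, -14)) - 24325 = (65/2758 - 1*(-151)) - 24325 = (65/2758 + 151) - 24325 = 416523/2758 - 24325 = -66671827/2758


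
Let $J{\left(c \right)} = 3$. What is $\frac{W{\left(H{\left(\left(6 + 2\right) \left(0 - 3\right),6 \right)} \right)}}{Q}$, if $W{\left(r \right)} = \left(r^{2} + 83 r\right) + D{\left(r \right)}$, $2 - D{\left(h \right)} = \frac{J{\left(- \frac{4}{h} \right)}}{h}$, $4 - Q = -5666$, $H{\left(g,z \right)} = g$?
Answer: $- \frac{11311}{45360} \approx -0.24936$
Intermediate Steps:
$Q = 5670$ ($Q = 4 - -5666 = 4 + 5666 = 5670$)
$D{\left(h \right)} = 2 - \frac{3}{h}$
$W{\left(r \right)} = 2 + r^{2} - \frac{3}{r} + 83 r$ ($W{\left(r \right)} = \left(r^{2} + 83 r\right) + \left(2 - \frac{3}{r}\right) = 2 + r^{2} - \frac{3}{r} + 83 r$)
$\frac{W{\left(H{\left(\left(6 + 2\right) \left(0 - 3\right),6 \right)} \right)}}{Q} = \frac{2 + \left(\left(6 + 2\right) \left(0 - 3\right)\right)^{2} - \frac{3}{\left(6 + 2\right) \left(0 - 3\right)} + 83 \left(6 + 2\right) \left(0 - 3\right)}{5670} = \left(2 + \left(8 \left(-3\right)\right)^{2} - \frac{3}{8 \left(-3\right)} + 83 \cdot 8 \left(-3\right)\right) \frac{1}{5670} = \left(2 + \left(-24\right)^{2} - \frac{3}{-24} + 83 \left(-24\right)\right) \frac{1}{5670} = \left(2 + 576 - - \frac{1}{8} - 1992\right) \frac{1}{5670} = \left(2 + 576 + \frac{1}{8} - 1992\right) \frac{1}{5670} = \left(- \frac{11311}{8}\right) \frac{1}{5670} = - \frac{11311}{45360}$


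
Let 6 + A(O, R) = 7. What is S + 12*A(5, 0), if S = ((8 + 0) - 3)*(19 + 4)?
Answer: 127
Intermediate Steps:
A(O, R) = 1 (A(O, R) = -6 + 7 = 1)
S = 115 (S = (8 - 3)*23 = 5*23 = 115)
S + 12*A(5, 0) = 115 + 12*1 = 115 + 12 = 127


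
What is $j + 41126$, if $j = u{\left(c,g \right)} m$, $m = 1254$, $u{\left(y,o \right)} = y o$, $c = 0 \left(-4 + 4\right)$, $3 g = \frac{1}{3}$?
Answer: $41126$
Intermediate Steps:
$g = \frac{1}{9}$ ($g = \frac{1}{3 \cdot 3} = \frac{1}{3} \cdot \frac{1}{3} = \frac{1}{9} \approx 0.11111$)
$c = 0$ ($c = 0 \cdot 0 = 0$)
$u{\left(y,o \right)} = o y$
$j = 0$ ($j = \frac{1}{9} \cdot 0 \cdot 1254 = 0 \cdot 1254 = 0$)
$j + 41126 = 0 + 41126 = 41126$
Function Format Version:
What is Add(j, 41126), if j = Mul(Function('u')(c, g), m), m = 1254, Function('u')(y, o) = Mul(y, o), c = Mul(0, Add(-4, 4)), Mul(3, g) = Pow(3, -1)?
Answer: 41126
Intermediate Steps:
g = Rational(1, 9) (g = Mul(Rational(1, 3), Pow(3, -1)) = Mul(Rational(1, 3), Rational(1, 3)) = Rational(1, 9) ≈ 0.11111)
c = 0 (c = Mul(0, 0) = 0)
Function('u')(y, o) = Mul(o, y)
j = 0 (j = Mul(Mul(Rational(1, 9), 0), 1254) = Mul(0, 1254) = 0)
Add(j, 41126) = Add(0, 41126) = 41126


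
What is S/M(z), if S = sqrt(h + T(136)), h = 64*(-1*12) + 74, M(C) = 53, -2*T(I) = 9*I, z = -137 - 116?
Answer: I*sqrt(1306)/53 ≈ 0.68186*I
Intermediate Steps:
z = -253
T(I) = -9*I/2
h = -694 (h = 64*(-12) + 74 = -768 + 74 = -694)
S = I*sqrt(1306) (S = sqrt(-694 - 9/2*136) = sqrt(-694 - 612) = sqrt(-1306) = I*sqrt(1306) ≈ 36.139*I)
S/M(z) = (I*sqrt(1306))/53 = (I*sqrt(1306))*(1/53) = I*sqrt(1306)/53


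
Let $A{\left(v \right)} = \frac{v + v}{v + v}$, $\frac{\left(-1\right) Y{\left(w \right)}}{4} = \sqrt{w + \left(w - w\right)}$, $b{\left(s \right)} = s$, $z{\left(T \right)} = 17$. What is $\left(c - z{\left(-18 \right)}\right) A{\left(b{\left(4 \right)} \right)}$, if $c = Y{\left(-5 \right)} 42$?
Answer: $-17 - 168 i \sqrt{5} \approx -17.0 - 375.66 i$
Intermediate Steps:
$Y{\left(w \right)} = - 4 \sqrt{w}$ ($Y{\left(w \right)} = - 4 \sqrt{w + \left(w - w\right)} = - 4 \sqrt{w + 0} = - 4 \sqrt{w}$)
$c = - 168 i \sqrt{5}$ ($c = - 4 \sqrt{-5} \cdot 42 = - 4 i \sqrt{5} \cdot 42 = - 168 i \sqrt{5} \approx - 375.66 i$)
$A{\left(v \right)} = 1$ ($A{\left(v \right)} = \frac{2 v}{2 v} = 2 v \frac{1}{2 v} = 1$)
$\left(c - z{\left(-18 \right)}\right) A{\left(b{\left(4 \right)} \right)} = \left(- 168 i \sqrt{5} - 17\right) 1 = \left(-17 - 168 i \sqrt{5}\right) 1 = -17 - 168 i \sqrt{5}$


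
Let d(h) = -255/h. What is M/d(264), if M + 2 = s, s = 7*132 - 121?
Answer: -70488/85 ≈ -829.27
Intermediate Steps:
s = 803 (s = 924 - 121 = 803)
M = 801 (M = -2 + 803 = 801)
M/d(264) = 801/((-255/264)) = 801/((-255*1/264)) = 801/(-85/88) = 801*(-88/85) = -70488/85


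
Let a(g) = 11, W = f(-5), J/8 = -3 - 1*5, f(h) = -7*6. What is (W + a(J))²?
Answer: 961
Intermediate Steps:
f(h) = -42
J = -64 (J = 8*(-3 - 1*5) = 8*(-3 - 5) = 8*(-8) = -64)
W = -42
(W + a(J))² = (-42 + 11)² = (-31)² = 961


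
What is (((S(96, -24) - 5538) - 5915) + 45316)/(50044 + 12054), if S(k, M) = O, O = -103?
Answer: 16880/31049 ≈ 0.54366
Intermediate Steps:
S(k, M) = -103
(((S(96, -24) - 5538) - 5915) + 45316)/(50044 + 12054) = (((-103 - 5538) - 5915) + 45316)/(50044 + 12054) = ((-5641 - 5915) + 45316)/62098 = (-11556 + 45316)*(1/62098) = 33760*(1/62098) = 16880/31049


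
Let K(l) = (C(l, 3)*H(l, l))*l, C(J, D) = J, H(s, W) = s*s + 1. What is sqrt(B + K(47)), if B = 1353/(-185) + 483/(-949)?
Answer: sqrt(150474592306291370)/175565 ≈ 2209.5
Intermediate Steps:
B = -1373352/175565 (B = 1353*(-1/185) + 483*(-1/949) = -1353/185 - 483/949 = -1373352/175565 ≈ -7.8225)
H(s, W) = 1 + s**2 (H(s, W) = s**2 + 1 = 1 + s**2)
K(l) = l**2*(1 + l**2) (K(l) = (l*(1 + l**2))*l = l**2*(1 + l**2))
sqrt(B + K(47)) = sqrt(-1373352/175565 + (47**2 + 47**4)) = sqrt(-1373352/175565 + (2209 + 4879681)) = sqrt(-1373352/175565 + 4881890) = sqrt(857087644498/175565) = sqrt(150474592306291370)/175565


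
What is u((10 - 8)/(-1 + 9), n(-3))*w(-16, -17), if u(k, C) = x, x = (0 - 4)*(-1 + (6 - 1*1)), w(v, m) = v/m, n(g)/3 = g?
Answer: -256/17 ≈ -15.059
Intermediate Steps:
n(g) = 3*g
x = -16 (x = -4*(-1 + (6 - 1)) = -4*(-1 + 5) = -4*4 = -16)
u(k, C) = -16
u((10 - 8)/(-1 + 9), n(-3))*w(-16, -17) = -(-256)/(-17) = -(-256)*(-1)/17 = -16*16/17 = -256/17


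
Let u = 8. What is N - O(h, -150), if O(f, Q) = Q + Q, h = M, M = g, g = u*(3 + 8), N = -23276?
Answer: -22976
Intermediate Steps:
g = 88 (g = 8*(3 + 8) = 8*11 = 88)
M = 88
h = 88
O(f, Q) = 2*Q
N - O(h, -150) = -23276 - 2*(-150) = -23276 - 1*(-300) = -23276 + 300 = -22976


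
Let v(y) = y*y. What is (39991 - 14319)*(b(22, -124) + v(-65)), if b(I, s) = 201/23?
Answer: 2499836672/23 ≈ 1.0869e+8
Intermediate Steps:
v(y) = y²
b(I, s) = 201/23 (b(I, s) = 201*(1/23) = 201/23)
(39991 - 14319)*(b(22, -124) + v(-65)) = (39991 - 14319)*(201/23 + (-65)²) = 25672*(201/23 + 4225) = 25672*(97376/23) = 2499836672/23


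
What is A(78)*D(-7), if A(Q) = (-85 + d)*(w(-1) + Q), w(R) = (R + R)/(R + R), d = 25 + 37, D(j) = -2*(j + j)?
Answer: -50876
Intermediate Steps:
D(j) = -4*j
d = 62
w(R) = 1 (w(R) = (2*R)/((2*R)) = (2*R)*(1/(2*R)) = 1)
A(Q) = -23 - 23*Q (A(Q) = (-85 + 62)*(1 + Q) = -23*(1 + Q) = -23 - 23*Q)
A(78)*D(-7) = (-23 - 23*78)*(-4*(-7)) = (-23 - 1794)*28 = -1817*28 = -50876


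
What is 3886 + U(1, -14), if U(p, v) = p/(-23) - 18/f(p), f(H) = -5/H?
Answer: 447299/115 ≈ 3889.6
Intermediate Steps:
U(p, v) = 409*p/115 (U(p, v) = p/(-23) - 18*(-p/5) = p*(-1/23) - (-18)*p/5 = -p/23 + 18*p/5 = 409*p/115)
3886 + U(1, -14) = 3886 + (409/115)*1 = 3886 + 409/115 = 447299/115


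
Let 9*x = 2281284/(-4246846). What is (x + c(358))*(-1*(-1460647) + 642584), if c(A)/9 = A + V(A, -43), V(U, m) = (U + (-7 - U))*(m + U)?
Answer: -74239400411359677/2123423 ≈ -3.4962e+10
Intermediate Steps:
V(U, m) = -7*U - 7*m (V(U, m) = -7*(U + m) = -7*U - 7*m)
x = -126738/2123423 (x = (2281284/(-4246846))/9 = (2281284*(-1/4246846))/9 = (1/9)*(-1140642/2123423) = -126738/2123423 ≈ -0.059686)
c(A) = 2709 - 54*A (c(A) = 9*(A + (-7*A - 7*(-43))) = 9*(A + (-7*A + 301)) = 9*(A + (301 - 7*A)) = 9*(301 - 6*A) = 2709 - 54*A)
(x + c(358))*(-1*(-1460647) + 642584) = (-126738/2123423 + (2709 - 54*358))*(-1*(-1460647) + 642584) = (-126738/2123423 + (2709 - 19332))*(1460647 + 642584) = (-126738/2123423 - 16623)*2103231 = -35297787267/2123423*2103231 = -74239400411359677/2123423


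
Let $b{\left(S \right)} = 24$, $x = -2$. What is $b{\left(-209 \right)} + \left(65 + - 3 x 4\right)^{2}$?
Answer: $7945$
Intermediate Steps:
$b{\left(-209 \right)} + \left(65 + - 3 x 4\right)^{2} = 24 + \left(65 + \left(-3\right) \left(-2\right) 4\right)^{2} = 24 + \left(65 + 6 \cdot 4\right)^{2} = 24 + \left(65 + 24\right)^{2} = 24 + 89^{2} = 24 + 7921 = 7945$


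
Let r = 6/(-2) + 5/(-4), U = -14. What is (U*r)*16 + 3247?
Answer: 4199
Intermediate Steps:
r = -17/4 (r = 6*(-½) + 5*(-¼) = -3 - 5/4 = -17/4 ≈ -4.2500)
(U*r)*16 + 3247 = -14*(-17/4)*16 + 3247 = (119/2)*16 + 3247 = 952 + 3247 = 4199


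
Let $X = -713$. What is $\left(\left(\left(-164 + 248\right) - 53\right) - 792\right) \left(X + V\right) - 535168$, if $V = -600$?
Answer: $464025$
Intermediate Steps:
$\left(\left(\left(-164 + 248\right) - 53\right) - 792\right) \left(X + V\right) - 535168 = \left(\left(\left(-164 + 248\right) - 53\right) - 792\right) \left(-713 - 600\right) - 535168 = \left(\left(84 - 53\right) - 792\right) \left(-1313\right) - 535168 = \left(31 - 792\right) \left(-1313\right) - 535168 = \left(-761\right) \left(-1313\right) - 535168 = 999193 - 535168 = 464025$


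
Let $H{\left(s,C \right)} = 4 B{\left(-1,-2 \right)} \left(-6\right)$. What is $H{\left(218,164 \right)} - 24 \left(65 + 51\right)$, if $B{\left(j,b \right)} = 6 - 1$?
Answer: $-2904$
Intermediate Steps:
$B{\left(j,b \right)} = 5$
$H{\left(s,C \right)} = -120$ ($H{\left(s,C \right)} = 4 \cdot 5 \left(-6\right) = 20 \left(-6\right) = -120$)
$H{\left(218,164 \right)} - 24 \left(65 + 51\right) = -120 - 24 \left(65 + 51\right) = -120 - 2784 = -2904$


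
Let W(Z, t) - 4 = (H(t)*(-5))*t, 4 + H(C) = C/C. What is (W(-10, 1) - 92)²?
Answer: 5329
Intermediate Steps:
H(C) = -3 (H(C) = -4 + C/C = -4 + 1 = -3)
W(Z, t) = 4 + 15*t (W(Z, t) = 4 + (-3*(-5))*t = 4 + 15*t)
(W(-10, 1) - 92)² = ((4 + 15*1) - 92)² = ((4 + 15) - 92)² = (19 - 92)² = (-73)² = 5329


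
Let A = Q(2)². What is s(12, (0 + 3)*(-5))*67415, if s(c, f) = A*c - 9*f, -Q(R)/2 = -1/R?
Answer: 9910005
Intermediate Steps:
Q(R) = 2/R (Q(R) = -(-2)/R = 2/R)
A = 1 (A = (2/2)² = (2*(½))² = 1² = 1)
s(c, f) = c - 9*f (s(c, f) = 1*c - 9*f = c - 9*f)
s(12, (0 + 3)*(-5))*67415 = (12 - 9*(0 + 3)*(-5))*67415 = (12 - 27*(-5))*67415 = (12 - 9*(-15))*67415 = (12 + 135)*67415 = 147*67415 = 9910005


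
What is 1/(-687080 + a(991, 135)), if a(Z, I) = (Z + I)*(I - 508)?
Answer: -1/1107078 ≈ -9.0328e-7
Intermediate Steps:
a(Z, I) = (-508 + I)*(I + Z) (a(Z, I) = (I + Z)*(-508 + I) = (-508 + I)*(I + Z))
1/(-687080 + a(991, 135)) = 1/(-687080 + (135² - 508*135 - 508*991 + 135*991)) = 1/(-687080 + (18225 - 68580 - 503428 + 133785)) = 1/(-687080 - 419998) = 1/(-1107078) = -1/1107078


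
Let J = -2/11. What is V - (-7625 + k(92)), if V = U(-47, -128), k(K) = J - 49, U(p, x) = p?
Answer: 83899/11 ≈ 7627.2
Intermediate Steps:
J = -2/11 (J = -2*1/11 = -2/11 ≈ -0.18182)
k(K) = -541/11 (k(K) = -2/11 - 49 = -541/11)
V = -47
V - (-7625 + k(92)) = -47 - (-7625 - 541/11) = -47 - 1*(-84416/11) = -47 + 84416/11 = 83899/11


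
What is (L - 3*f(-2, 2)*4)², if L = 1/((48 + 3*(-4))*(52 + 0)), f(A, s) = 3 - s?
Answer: 504586369/3504384 ≈ 143.99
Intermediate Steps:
L = 1/1872 (L = 1/((48 - 12)*52) = 1/(36*52) = 1/1872 ≈ 0.00053419)
(L - 3*f(-2, 2)*4)² = (1/1872 - 3*(3 - 1*2)*4)² = (1/1872 - 3*(3 - 2)*4)² = (1/1872 - 3*1*4)² = (1/1872 - 3*4)² = (1/1872 - 12)² = (-22463/1872)² = 504586369/3504384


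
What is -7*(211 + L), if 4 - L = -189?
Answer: -2828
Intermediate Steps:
L = 193 (L = 4 - 1*(-189) = 4 + 189 = 193)
-7*(211 + L) = -7*(211 + 193) = -7*404 = -2828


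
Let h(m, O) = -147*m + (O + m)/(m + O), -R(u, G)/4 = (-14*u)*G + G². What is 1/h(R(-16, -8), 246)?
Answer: -1/1016063 ≈ -9.8419e-7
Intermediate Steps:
R(u, G) = -4*G² + 56*G*u (R(u, G) = -4*((-14*u)*G + G²) = -4*(-14*G*u + G²) = -4*(G² - 14*G*u) = -4*G² + 56*G*u)
h(m, O) = 1 - 147*m (h(m, O) = -147*m + (O + m)/(O + m) = -147*m + 1 = 1 - 147*m)
1/h(R(-16, -8), 246) = 1/(1 - 588*(-8)*(-1*(-8) + 14*(-16))) = 1/(1 - 588*(-8)*(8 - 224)) = 1/(1 - 588*(-8)*(-216)) = 1/(1 - 147*6912) = 1/(1 - 1016064) = 1/(-1016063) = -1/1016063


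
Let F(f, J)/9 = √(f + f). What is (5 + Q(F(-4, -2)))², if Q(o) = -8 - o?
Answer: -639 + 108*I*√2 ≈ -639.0 + 152.74*I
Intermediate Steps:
F(f, J) = 9*√2*√f (F(f, J) = 9*√(f + f) = 9*√(2*f) = 9*(√2*√f) = 9*√2*√f)
(5 + Q(F(-4, -2)))² = (5 + (-8 - 9*√2*√(-4)))² = (5 + (-8 - 9*√2*2*I))² = (5 + (-8 - 18*I*√2))² = (-3 - 18*I*√2)²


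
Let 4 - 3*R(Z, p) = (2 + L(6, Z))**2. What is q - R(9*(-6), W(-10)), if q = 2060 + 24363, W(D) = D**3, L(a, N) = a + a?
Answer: 26487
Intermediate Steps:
L(a, N) = 2*a
q = 26423
R(Z, p) = -64 (R(Z, p) = 4/3 - (2 + 2*6)**2/3 = 4/3 - (2 + 12)**2/3 = 4/3 - 1/3*14**2 = 4/3 - 1/3*196 = 4/3 - 196/3 = -64)
q - R(9*(-6), W(-10)) = 26423 - 1*(-64) = 26423 + 64 = 26487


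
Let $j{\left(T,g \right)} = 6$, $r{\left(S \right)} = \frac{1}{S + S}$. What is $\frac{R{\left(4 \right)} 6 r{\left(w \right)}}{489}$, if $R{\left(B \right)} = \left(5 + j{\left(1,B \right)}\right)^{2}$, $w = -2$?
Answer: $- \frac{121}{326} \approx -0.37117$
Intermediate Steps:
$r{\left(S \right)} = \frac{1}{2 S}$
$R{\left(B \right)} = 121$ ($R{\left(B \right)} = \left(5 + 6\right)^{2} = 11^{2} = 121$)
$\frac{R{\left(4 \right)} 6 r{\left(w \right)}}{489} = \frac{121 \cdot 6 \frac{1}{2 \left(-2\right)}}{489} = 726 \cdot \frac{1}{2} \left(- \frac{1}{2}\right) \frac{1}{489} = 726 \left(- \frac{1}{4}\right) \frac{1}{489} = \left(- \frac{363}{2}\right) \frac{1}{489} = - \frac{121}{326}$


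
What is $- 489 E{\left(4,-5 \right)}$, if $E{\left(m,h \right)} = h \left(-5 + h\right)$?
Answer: $-24450$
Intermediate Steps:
$- 489 E{\left(4,-5 \right)} = - 489 \left(- 5 \left(-5 - 5\right)\right) = - 489 \left(\left(-5\right) \left(-10\right)\right) = \left(-489\right) 50 = -24450$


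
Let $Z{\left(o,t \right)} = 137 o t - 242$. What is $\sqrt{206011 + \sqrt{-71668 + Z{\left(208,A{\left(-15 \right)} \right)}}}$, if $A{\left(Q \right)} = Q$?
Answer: $\sqrt{206011 + 5 i \sqrt{19974}} \approx 453.88 + 0.7784 i$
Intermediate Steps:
$Z{\left(o,t \right)} = -242 + 137 o t$ ($Z{\left(o,t \right)} = 137 o t - 242 = -242 + 137 o t$)
$\sqrt{206011 + \sqrt{-71668 + Z{\left(208,A{\left(-15 \right)} \right)}}} = \sqrt{206011 + \sqrt{-71668 + \left(-242 + 137 \cdot 208 \left(-15\right)\right)}} = \sqrt{206011 + \sqrt{-71668 - 427682}} = \sqrt{206011 + \sqrt{-499350}} = \sqrt{206011 + 5 i \sqrt{19974}}$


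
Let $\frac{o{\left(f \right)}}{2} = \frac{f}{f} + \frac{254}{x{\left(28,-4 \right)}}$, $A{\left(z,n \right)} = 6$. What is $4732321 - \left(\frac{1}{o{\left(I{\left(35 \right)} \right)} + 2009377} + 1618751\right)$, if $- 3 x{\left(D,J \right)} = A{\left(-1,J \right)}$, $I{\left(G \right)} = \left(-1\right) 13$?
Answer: $\frac{6255551326249}{2009125} \approx 3.1136 \cdot 10^{6}$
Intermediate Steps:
$I{\left(G \right)} = -13$
$x{\left(D,J \right)} = -2$ ($x{\left(D,J \right)} = \left(- \frac{1}{3}\right) 6 = -2$)
$o{\left(f \right)} = -252$ ($o{\left(f \right)} = 2 \left(\frac{f}{f} + \frac{254}{-2}\right) = 2 \left(1 + 254 \left(- \frac{1}{2}\right)\right) = 2 \left(1 - 127\right) = 2 \left(-126\right) = -252$)
$4732321 - \left(\frac{1}{o{\left(I{\left(35 \right)} \right)} + 2009377} + 1618751\right) = 4732321 - \left(\frac{1}{-252 + 2009377} + 1618751\right) = 4732321 - \left(\frac{1}{2009125} + 1618751\right) = 4732321 - \frac{3252273102876}{2009125} = \frac{6255551326249}{2009125}$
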